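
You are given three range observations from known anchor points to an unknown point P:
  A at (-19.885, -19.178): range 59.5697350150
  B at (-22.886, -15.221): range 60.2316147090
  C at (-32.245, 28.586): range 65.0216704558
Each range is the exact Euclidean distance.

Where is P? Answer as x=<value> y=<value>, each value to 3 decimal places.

eq1: (x + 19.885)² + (y + 19.178)² = 59.5697350150²
eq2: (x + 22.886)² + (y + 15.221)² = 60.2316147090²
eq3: (x + 32.245)² + (y − 28.586)² = 65.0216704558²
eq3−eq1, eq3−eq2 (x²,y² cancel):
  24.720·x − 95.528·y = -414.426213
  18.718·x − 87.614·y = -501.481366
det = 24.720·-87.614 − -95.528·18.718 = -377.724976
x = (-414.426213·-87.614 − -95.528·-501.481366) / -377.724976 = 30.699515
y = (24.720·-501.481366 − -414.426213·18.718) / -377.724976 = 12.282454

x=30.700 y=12.282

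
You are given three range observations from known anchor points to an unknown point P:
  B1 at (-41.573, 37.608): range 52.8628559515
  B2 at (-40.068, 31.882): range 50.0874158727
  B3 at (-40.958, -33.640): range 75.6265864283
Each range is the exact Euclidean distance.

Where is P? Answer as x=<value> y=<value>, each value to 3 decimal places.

eq1: (x + 41.573)² + (y − 37.608)² = 52.8628559515²
eq2: (x + 40.068)² + (y − 31.882)² = 50.0874158727²
eq3: (x + 40.958)² + (y + 33.640)² = 75.6265864283²
eq1−eq2, eq1−eq3 (x²,y² cancel):
  3.010·x − 11.452·y = -235.037134
  1.230·x − 142.496·y = -3258.367664
det = 3.010·-142.496 − -11.452·1.230 = -414.827000
x = (-235.037134·-142.496 − -11.452·-3258.367664) / -414.827000 = 9.215830
y = (3.010·-3258.367664 − -235.037134·1.230) / -414.827000 = 22.945929

x=9.216 y=22.946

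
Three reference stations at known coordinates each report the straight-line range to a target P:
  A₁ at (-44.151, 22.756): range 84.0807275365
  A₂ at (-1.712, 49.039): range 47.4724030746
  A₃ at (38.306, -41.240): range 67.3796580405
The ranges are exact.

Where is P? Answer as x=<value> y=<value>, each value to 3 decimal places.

eq1: (x + 44.151)² + (y − 22.756)² = 84.0807275365²
eq2: (x + 1.712)² + (y − 49.039)² = 47.4724030746²
eq3: (x − 38.306)² + (y + 41.240)² = 67.3796580405²
eq2−eq3, eq2−eq1 (x²,y² cancel):
  80.036·x − 180.558·y = -1526.056493
  -84.878·x − 52.566·y = -4756.547817
det = 80.036·-52.566 − -180.558·-84.878 = -19532.574300
x = (-1526.056493·-52.566 − -180.558·-4756.547817) / -19532.574300 = 39.862338
y = (80.036·-4756.547817 − -1526.056493·-84.878) / -19532.574300 = 26.121681

x=39.862 y=26.122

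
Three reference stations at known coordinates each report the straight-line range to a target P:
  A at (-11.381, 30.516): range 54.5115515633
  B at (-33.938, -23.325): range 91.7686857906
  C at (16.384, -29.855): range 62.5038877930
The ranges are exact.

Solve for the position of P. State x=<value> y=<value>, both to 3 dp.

x=42.997 y=26.700

eq1: (x + 11.381)² + (y − 30.516)² = 54.5115515633²
eq2: (x + 33.938)² + (y + 23.325)² = 91.7686857906²
eq3: (x − 16.384)² + (y + 29.855)² = 62.5038877930²
eq2−eq1, eq2−eq3 (x²,y² cancel):
  45.114·x + 107.682·y = 4814.892386
  100.644·x − 13.060·y = 3978.668714
det = 45.114·-13.060 − 107.682·100.644 = -11426.736048
x = (4814.892386·-13.060 − 107.682·3978.668714) / -11426.736048 = 42.996836
y = (45.114·3978.668714 − 4814.892386·100.644) / -11426.736048 = 26.700220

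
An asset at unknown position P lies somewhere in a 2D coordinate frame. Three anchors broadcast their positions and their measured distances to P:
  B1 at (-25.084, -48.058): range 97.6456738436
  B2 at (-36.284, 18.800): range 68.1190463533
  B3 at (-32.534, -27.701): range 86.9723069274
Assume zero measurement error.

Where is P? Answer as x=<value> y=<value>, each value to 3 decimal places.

x=30.499 y=32.224

eq1: (x + 25.084)² + (y + 48.058)² = 97.6456738436²
eq2: (x + 36.284)² + (y − 18.800)² = 68.1190463533²
eq3: (x + 32.534)² + (y + 27.701)² = 86.9723069274²
eq1−eq2, eq1−eq3 (x²,y² cancel):
  -22.400·x + 133.716·y = 3625.663380
  -14.900·x + 40.714·y = 857.523585
det = -22.400·40.714 − 133.716·-14.900 = 1080.374800
x = (3625.663380·40.714 − 133.716·857.523585) / 1080.374800 = 30.499263
y = (-22.400·857.523585 − 3625.663380·-14.900) / 1080.374800 = 32.223869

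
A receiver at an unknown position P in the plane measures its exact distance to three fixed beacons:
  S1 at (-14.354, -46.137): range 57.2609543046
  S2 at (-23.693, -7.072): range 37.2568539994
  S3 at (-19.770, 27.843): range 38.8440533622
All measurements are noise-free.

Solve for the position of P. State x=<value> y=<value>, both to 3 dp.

x=11.584 y=4.913

eq1: (x + 14.354)² + (y + 46.137)² = 57.2609543046²
eq2: (x + 23.693)² + (y + 7.072)² = 37.2568539994²
eq3: (x + 19.770)² + (y − 27.843)² = 38.8440533622²
eq1−eq2, eq1−eq3 (x²,y² cancel):
  -18.678·x + 78.130·y = 167.455066
  -10.832·x + 147.960·y = 601.381870
det = -18.678·147.960 − 78.130·-10.832 = -1917.292720
x = (167.455066·147.960 − 78.130·601.381870) / -1917.292720 = 11.583685
y = (-18.678·601.381870 − 167.455066·-10.832) / -1917.292720 = 4.912519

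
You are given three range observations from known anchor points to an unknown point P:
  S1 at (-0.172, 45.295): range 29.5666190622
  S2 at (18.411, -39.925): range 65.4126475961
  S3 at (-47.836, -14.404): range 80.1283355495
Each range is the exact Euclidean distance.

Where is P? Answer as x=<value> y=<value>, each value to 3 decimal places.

x=21.704 y=25.405

eq1: (x + 0.172)² + (y − 45.295)² = 29.5666190622²
eq2: (x − 18.411)² + (y + 39.925)² = 65.4126475961²
eq3: (x + 47.836)² + (y + 14.404)² = 80.1283355495²
eq1−eq2, eq1−eq3 (x²,y² cancel):
  37.166·x − 170.440·y = -3523.325566
  -95.328·x − 119.398·y = -5102.273692
det = 37.166·-119.398 − -170.440·-95.328 = -20685.250388
x = (-3523.325566·-119.398 − -170.440·-5102.273692) / -20685.250388 = 21.704040
y = (37.166·-5102.273692 − -3523.325566·-95.328) / -20685.250388 = 25.404705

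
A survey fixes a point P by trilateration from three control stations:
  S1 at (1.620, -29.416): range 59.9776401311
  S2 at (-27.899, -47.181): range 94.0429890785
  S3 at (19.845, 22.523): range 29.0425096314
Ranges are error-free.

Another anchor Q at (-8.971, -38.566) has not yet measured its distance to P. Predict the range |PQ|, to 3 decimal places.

eq1: (x − 1.620)² + (y + 29.416)² = 59.9776401311²
eq2: (x + 27.899)² + (y + 47.181)² = 94.0429890785²
eq3: (x − 19.845)² + (y − 22.523)² = 29.0425096314²
eq2−eq3, eq2−eq1 (x²,y² cancel):
  95.488·x + 139.408·y = 5897.325021
  59.038·x + 35.530·y = 3110.290973
det = 95.488·35.530 − 139.408·59.038 = -4837.680864
x = (5897.325021·35.530 − 139.408·3110.290973) / -4837.680864 = 46.317128
y = (95.488·3110.290973 − 5897.325021·59.038) / -4837.680864 = 10.577550
|P − Q| = √((46.317128 − -8.971)² + (10.577550 − -38.566)²) = 73.972060

73.972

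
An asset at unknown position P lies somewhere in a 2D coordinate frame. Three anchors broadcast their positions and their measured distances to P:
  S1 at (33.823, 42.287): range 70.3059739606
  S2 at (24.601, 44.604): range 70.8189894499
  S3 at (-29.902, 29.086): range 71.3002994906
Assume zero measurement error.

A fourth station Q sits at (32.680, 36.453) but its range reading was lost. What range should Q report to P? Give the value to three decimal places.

eq1: (x − 33.823)² + (y − 42.287)² = 70.3059739606²
eq2: (x − 24.601)² + (y − 44.604)² = 70.8189894499²
eq3: (x + 29.902)² + (y − 29.086)² = 71.3002994906²
eq3−eq2, eq3−eq1 (x²,y² cancel):
  109.006·x + 31.036·y = 923.004458
  127.450·x + 26.402·y = 1332.863431
det = 109.006·26.402 − 31.036·127.450 = -1077.561788
x = (923.004458·26.402 − 31.036·1332.863431) / -1077.561788 = 15.774117
y = (109.006·1332.863431 − 923.004458·127.450) / -1077.561788 = -25.662745
|P − Q| = √((15.774117 − 32.680)² + (-25.662745 − 36.453)²) = 64.375264

64.375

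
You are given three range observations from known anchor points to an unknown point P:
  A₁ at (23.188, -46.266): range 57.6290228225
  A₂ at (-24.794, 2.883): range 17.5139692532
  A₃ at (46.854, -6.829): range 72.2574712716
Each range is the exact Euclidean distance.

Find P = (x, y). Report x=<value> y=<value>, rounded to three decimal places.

x=-24.981 y=-14.630

eq1: (x − 23.188)² + (y + 46.266)² = 57.6290228225²
eq2: (x + 24.794)² + (y − 2.883)² = 17.5139692532²
eq3: (x − 46.854)² + (y + 6.829)² = 72.2574712716²
eq3−eq2, eq3−eq1 (x²,y² cancel):
  -143.296·x + 19.424·y = 3295.524604
  -47.332·x − 78.874·y = 2336.331426
det = -143.296·-78.874 − 19.424·-47.332 = 12221.705472
x = (3295.524604·-78.874 − 19.424·2336.331426) / 12221.705472 = -24.981138
y = (-143.296·2336.331426 − 3295.524604·-47.332) / 12221.705472 = -14.629969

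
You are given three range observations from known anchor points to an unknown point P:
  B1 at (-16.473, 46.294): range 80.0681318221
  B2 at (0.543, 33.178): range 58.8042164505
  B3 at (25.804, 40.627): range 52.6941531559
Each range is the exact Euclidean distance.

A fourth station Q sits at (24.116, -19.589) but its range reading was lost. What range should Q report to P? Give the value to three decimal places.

eq1: (x + 16.473)² + (y − 46.294)² = 80.0681318221²
eq2: (x − 0.543)² + (y − 33.178)² = 58.8042164505²
eq3: (x − 25.804)² + (y − 40.627)² = 52.6941531559²
eq2−eq3, eq2−eq1 (x²,y² cancel):
  50.522·x + 14.898·y = 1896.587108
  -34.032·x + 26.232·y = -1639.550229
det = 50.522·26.232 − 14.898·-34.032 = 1832.301840
x = (1896.587108·26.232 − 14.898·-1639.550229) / 1832.301840 = 40.483118
y = (50.522·-1639.550229 − 1896.587108·-34.032) / 1832.301840 = -9.981273
|P − Q| = √((40.483118 − 24.116)² + (-9.981273 − -19.589)²) = 18.978698

18.979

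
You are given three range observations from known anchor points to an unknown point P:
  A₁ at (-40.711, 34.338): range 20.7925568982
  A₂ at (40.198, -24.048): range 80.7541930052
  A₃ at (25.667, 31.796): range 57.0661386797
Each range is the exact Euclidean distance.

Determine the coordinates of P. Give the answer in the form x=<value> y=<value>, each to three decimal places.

x=-29.416 y=16.881

eq1: (x + 40.711)² + (y − 34.338)² = 20.7925568982²
eq2: (x − 40.198)² + (y + 24.048)² = 80.7541930052²
eq3: (x − 25.667)² + (y − 31.796)² = 57.0661386797²
eq3−eq1, eq3−eq2 (x²,y² cancel):
  -132.756·x + 5.084·y = 3990.917021
  29.062·x − 111.688·y = -2740.290501
det = -132.756·-111.688 − 5.084·29.062 = 14679.500920
x = (3990.917021·-111.688 − 5.084·-2740.290501) / 14679.500920 = -29.415571
y = (-132.756·-2740.290501 − 3990.917021·29.062) / 14679.500920 = 16.881090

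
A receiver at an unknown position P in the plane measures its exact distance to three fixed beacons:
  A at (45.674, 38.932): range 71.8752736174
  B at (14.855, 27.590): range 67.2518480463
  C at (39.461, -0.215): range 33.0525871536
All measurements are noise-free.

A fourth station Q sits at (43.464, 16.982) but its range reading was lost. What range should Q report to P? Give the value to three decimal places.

eq1: (x − 45.674)² + (y − 38.932)² = 71.8752736174²
eq2: (x − 14.855)² + (y − 27.590)² = 67.2518480463²
eq3: (x − 39.461)² + (y + 0.215)² = 33.0525871536²
eq2−eq1, eq2−eq3 (x²,y² cancel):
  61.638·x + 22.684·y = 1976.691883
  49.212·x − 55.610·y = 4005.675169
det = 61.638·-55.610 − 22.684·49.212 = -4544.014188
x = (1976.691883·-55.610 − 22.684·4005.675169) / -4544.014188 = 44.187488
y = (61.638·4005.675169 − 1976.691883·49.212) / -4544.014188 = -32.927900
|P − Q| = √((44.187488 − 43.464)² + (-32.927900 − 16.982)²) = 49.915144

49.915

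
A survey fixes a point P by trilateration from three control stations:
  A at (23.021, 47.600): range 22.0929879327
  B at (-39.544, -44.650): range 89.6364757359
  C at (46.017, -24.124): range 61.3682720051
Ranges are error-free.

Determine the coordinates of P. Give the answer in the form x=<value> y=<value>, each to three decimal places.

eq1: (x − 23.021)² + (y − 47.600)² = 22.0929879327²
eq2: (x + 39.544)² + (y + 44.650)² = 89.6364757359²
eq3: (x − 46.017)² + (y + 24.124)² = 61.3682720051²
eq1−eq3, eq1−eq2 (x²,y² cancel):
  45.992·x − 143.448·y = -3374.159469
  -125.130·x − 184.500·y = -6784.973672
det = 45.992·-184.500 − -143.448·-125.130 = -26435.172240
x = (-3374.159469·-184.500 − -143.448·-6784.973672) / -26435.172240 = 13.268629
y = (45.992·-6784.973672 − -3374.159469·-125.130) / -26435.172240 = 27.775990

x=13.269 y=27.776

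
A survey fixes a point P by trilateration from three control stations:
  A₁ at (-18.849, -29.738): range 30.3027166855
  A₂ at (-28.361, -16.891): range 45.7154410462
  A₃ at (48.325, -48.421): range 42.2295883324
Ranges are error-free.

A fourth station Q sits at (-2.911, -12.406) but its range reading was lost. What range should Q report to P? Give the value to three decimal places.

35.661

eq1: (x + 18.849)² + (y + 29.738)² = 30.3027166855²
eq2: (x + 28.361)² + (y + 16.891)² = 45.7154410462²
eq3: (x − 48.325)² + (y + 48.421)² = 42.2295883324²
eq3−eq2, eq3−eq1 (x²,y² cancel):
  -153.372·x + 63.060·y = -3896.810083
  -134.348·x + 37.366·y = -2575.181929
det = -153.372·37.366 − 63.060·-134.348 = 2741.086728
x = (-3896.810083·37.366 − 63.060·-2575.181929) / 2741.086728 = 6.122669
y = (-153.372·-2575.181929 − -3896.810083·-134.348) / 2741.086728 = -46.903966
|P − Q| = √((6.122669 − -2.911)² + (-46.903966 − -12.406)²) = 35.661139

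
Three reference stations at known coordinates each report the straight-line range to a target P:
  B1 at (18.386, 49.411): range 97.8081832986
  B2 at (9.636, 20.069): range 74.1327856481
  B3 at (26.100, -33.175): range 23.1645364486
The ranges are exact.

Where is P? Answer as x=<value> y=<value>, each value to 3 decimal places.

x=46.422 y=-44.293

eq1: (x − 18.386)² + (y − 49.411)² = 97.8081832986²
eq2: (x − 9.636)² + (y − 20.069)² = 74.1327856481²
eq3: (x − 26.100)² + (y + 33.175)² = 23.1645364486²
eq1−eq3, eq1−eq2 (x²,y² cancel):
  15.428·x − 165.172·y = 8032.143679
  -17.500·x − 58.684·y = 1786.896152
det = 15.428·-58.684 − -165.172·-17.500 = -3795.886752
x = (8032.143679·-58.684 − -165.172·1786.896152) / -3795.886752 = 46.422120
y = (15.428·1786.896152 − 8032.143679·-17.500) / -3795.886752 = -44.292878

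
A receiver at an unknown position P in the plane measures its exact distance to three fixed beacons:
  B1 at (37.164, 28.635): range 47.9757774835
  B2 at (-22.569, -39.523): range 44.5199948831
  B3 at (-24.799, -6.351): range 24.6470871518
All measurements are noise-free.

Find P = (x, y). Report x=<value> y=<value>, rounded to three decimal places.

eq1: (x − 37.164)² + (y − 28.635)² = 47.9757774835²
eq2: (x + 22.569)² + (y + 39.523)² = 44.5199948831²
eq3: (x + 24.799)² + (y + 6.351)² = 24.6470871518²
eq3−eq1, eq3−eq2 (x²,y² cancel):
  123.926·x + 69.972·y = -148.395801
  4.460·x − 66.344·y = 41.550649
det = 123.926·-66.344 − 69.972·4.460 = -8533.821664
x = (-148.395801·-66.344 − 69.972·41.550649) / -8533.821664 = -0.812976
y = (123.926·41.550649 − -148.395801·4.460) / -8533.821664 = -0.680944

x=-0.813 y=-0.681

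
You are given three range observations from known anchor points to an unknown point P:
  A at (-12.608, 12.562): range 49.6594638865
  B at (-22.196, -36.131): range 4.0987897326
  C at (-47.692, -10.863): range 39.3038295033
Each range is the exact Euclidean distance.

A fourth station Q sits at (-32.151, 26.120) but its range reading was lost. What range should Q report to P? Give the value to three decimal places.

eq1: (x + 12.608)² + (y − 12.562)² = 49.6594638865²
eq2: (x + 22.196)² + (y + 36.131)² = 4.0987897326²
eq3: (x + 47.692)² + (y + 10.863)² = 39.3038295033²
eq1−eq3, eq1−eq2 (x²,y² cancel):
  -70.168·x − 46.850·y = 2997.037465
  -19.176·x − 97.386·y = 3930.608345
det = -70.168·-97.386 − -46.850·-19.176 = 5934.985248
x = (2997.037465·-97.386 − -46.850·3930.608345) / 5934.985248 = -18.150085
y = (-70.168·3930.608345 − 2997.037465·-19.176) / 5934.985248 = -36.787242
|P − Q| = √((-18.150085 − -32.151)² + (-36.787242 − 26.120)²) = 64.446463

64.446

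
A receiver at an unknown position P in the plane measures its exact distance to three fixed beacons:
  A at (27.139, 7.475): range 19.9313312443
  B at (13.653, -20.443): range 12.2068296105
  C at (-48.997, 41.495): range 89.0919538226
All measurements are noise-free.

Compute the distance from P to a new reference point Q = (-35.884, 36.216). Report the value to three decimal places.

eq1: (x − 27.139)² + (y − 7.475)² = 19.9313312443²
eq2: (x − 13.653)² + (y + 20.443)² = 12.2068296105²
eq3: (x + 48.997)² + (y − 41.495)² = 89.0919538226²
eq3−eq1, eq3−eq2 (x²,y² cancel):
  152.272·x − 68.040·y = 4209.978183
  125.300·x − 123.876·y = 4270.149171
det = 152.272·-123.876 − -68.040·125.300 = -10337.434272
x = (4209.978183·-123.876 − -68.040·4270.149171) / -10337.434272 = 22.343485
y = (152.272·4270.149171 − 4209.978183·125.300) / -10337.434272 = -11.870826
|P − Q| = √((22.343485 − -35.884)² + (-11.870826 − 36.216)²) = 75.516772

75.517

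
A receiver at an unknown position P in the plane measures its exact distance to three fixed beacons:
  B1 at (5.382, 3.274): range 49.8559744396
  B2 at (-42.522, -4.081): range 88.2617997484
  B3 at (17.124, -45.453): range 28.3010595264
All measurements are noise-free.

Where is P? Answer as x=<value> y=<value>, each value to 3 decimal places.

x=41.507 y=-31.086

eq1: (x − 5.382)² + (y − 3.274)² = 49.8559744396²
eq2: (x + 42.522)² + (y + 4.081)² = 88.2617997484²
eq3: (x − 17.124)² + (y + 45.453)² = 28.3010595264²
eq2−eq3, eq2−eq1 (x²,y² cancel):
  119.292·x − 82.744·y = 7523.626865
  95.808·x + 14.710·y = 3519.437062
det = 119.292·14.710 − -82.744·95.808 = 9682.322472
x = (7523.626865·14.710 − -82.744·3519.437062) / 9682.322472 = 41.507072
y = (119.292·3519.437062 − 7523.626865·95.808) / 9682.322472 = -31.085822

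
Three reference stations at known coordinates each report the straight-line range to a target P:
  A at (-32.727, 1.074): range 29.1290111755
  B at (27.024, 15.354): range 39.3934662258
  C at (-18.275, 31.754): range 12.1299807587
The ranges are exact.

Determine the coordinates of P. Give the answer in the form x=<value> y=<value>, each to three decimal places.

x=-11.897 y=21.436

eq1: (x + 32.727)² + (y − 1.074)² = 29.1290111755²
eq2: (x − 27.024)² + (y − 15.354)² = 39.3934662258²
eq3: (x + 18.275)² + (y − 31.754)² = 12.1299807587²
eq1−eq3, eq1−eq2 (x²,y² cancel):
  28.904·x + 61.360·y = 971.444995
  119.502·x + 28.560·y = -809.514002
det = 28.904·28.560 − 61.360·119.502 = -6507.144480
x = (971.444995·28.560 − 61.360·-809.514002) / -6507.144480 = -11.897115
y = (28.904·-809.514002 − 971.444995·119.502) / -6507.144480 = 21.436102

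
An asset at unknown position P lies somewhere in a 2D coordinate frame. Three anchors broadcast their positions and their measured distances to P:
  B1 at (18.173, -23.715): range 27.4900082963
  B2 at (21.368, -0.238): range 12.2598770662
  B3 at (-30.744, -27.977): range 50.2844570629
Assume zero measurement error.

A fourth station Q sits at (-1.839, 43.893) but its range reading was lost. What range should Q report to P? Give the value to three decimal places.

eq1: (x − 18.173)² + (y + 23.715)² = 27.4900082963²
eq2: (x − 21.368)² + (y + 0.238)² = 12.2598770662²
eq3: (x + 30.744)² + (y + 27.977)² = 50.2844570629²
eq1−eq3, eq1−eq2 (x²,y² cancel):
  -97.834·x − 8.524·y = -937.579155
  6.390·x + 46.954·y = 169.384884
det = -97.834·46.954 − -8.524·6.390 = -4539.229276
x = (-937.579155·46.954 − -8.524·169.384884) / -4539.229276 = 9.380283
y = (-97.834·169.384884 − -937.579155·6.390) / -4539.229276 = 2.330896
|P − Q| = √((9.380283 − -1.839)² + (2.330896 − 43.893)²) = 43.049748

43.050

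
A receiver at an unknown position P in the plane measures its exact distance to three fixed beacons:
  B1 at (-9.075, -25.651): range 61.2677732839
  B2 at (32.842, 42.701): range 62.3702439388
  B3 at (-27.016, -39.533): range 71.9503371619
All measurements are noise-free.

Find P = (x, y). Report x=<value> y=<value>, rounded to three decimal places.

eq1: (x + 9.075)² + (y + 25.651)² = 61.2677732839²
eq2: (x − 32.842)² + (y − 42.701)² = 62.3702439388²
eq3: (x + 27.016)² + (y + 39.533)² = 71.9503371619²
eq1−eq3, eq1−eq2 (x²,y² cancel):
  -35.882·x − 27.764·y = 129.281944
  83.834·x + 136.704·y = 2025.335653
det = -35.882·136.704 − -27.764·83.834 = -2577.645752
x = (129.281944·136.704 − -27.764·2025.335653) / -2577.645752 = -28.671425
y = (-35.882·2025.335653 − 129.281944·83.834) / -2577.645752 = 32.398291

x=-28.671 y=32.398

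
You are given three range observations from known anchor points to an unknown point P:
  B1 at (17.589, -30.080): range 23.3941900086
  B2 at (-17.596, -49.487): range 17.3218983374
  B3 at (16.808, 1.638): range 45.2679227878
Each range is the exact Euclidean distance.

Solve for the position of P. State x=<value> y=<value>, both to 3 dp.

eq1: (x − 17.589)² + (y + 30.080)² = 23.3941900086²
eq2: (x + 17.596)² + (y + 49.487)² = 17.3218983374²
eq3: (x − 16.808)² + (y − 1.638)² = 45.2679227878²
eq1−eq3, eq1−eq2 (x²,y² cancel):
  -1.562·x + 63.436·y = -2430.884120
  -70.370·x − 38.814·y = 1791.643028
det = -1.562·-38.814 − 63.436·-70.370 = 4524.618788
x = (-2430.884120·-38.814 − 63.436·1791.643028) / 4524.618788 = -4.266068
y = (-1.562·1791.643028 − -2430.884120·-70.370) / 4524.618788 = -38.425306

x=-4.266 y=-38.425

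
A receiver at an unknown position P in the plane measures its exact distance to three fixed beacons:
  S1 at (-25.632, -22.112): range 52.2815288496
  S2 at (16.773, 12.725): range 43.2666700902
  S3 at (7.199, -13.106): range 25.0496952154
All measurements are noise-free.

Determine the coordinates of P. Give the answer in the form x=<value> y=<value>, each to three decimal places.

eq1: (x + 25.632)² + (y + 22.112)² = 52.2815288496²
eq2: (x − 16.773)² + (y − 12.725)² = 43.2666700902²
eq3: (x − 7.199)² + (y + 13.106)² = 25.0496952154²
eq3−eq2, eq3−eq1 (x²,y² cancel):
  19.148·x + 51.662·y = -1024.851193
  -65.662·x − 18.012·y = -1183.523897
det = 19.148·-18.012 − 51.662·-65.662 = 3047.336468
x = (-1024.851193·-18.012 − 51.662·-1183.523897) / 3047.336468 = 26.122101
y = (19.148·-1183.523897 − -1024.851193·-65.662) / 3047.336468 = -29.519515

x=26.122 y=-29.520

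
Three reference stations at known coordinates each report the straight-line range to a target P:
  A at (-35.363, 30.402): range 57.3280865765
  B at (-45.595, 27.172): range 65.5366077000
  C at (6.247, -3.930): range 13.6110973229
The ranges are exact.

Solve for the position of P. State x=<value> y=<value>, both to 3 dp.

x=16.202 y=5.352

eq1: (x + 35.363)² + (y − 30.402)² = 57.3280865765²
eq2: (x + 45.595)² + (y − 27.172)² = 65.5366077000²
eq3: (x − 6.247)² + (y + 3.930)² = 13.6110973229²
eq1−eq3, eq1−eq2 (x²,y² cancel):
  83.220·x − 68.664·y = 980.894076
  -20.464·x − 6.460·y = -366.139202
det = 83.220·-6.460 − -68.664·-20.464 = -1942.741296
x = (980.894076·-6.460 − -68.664·-366.139202) / -1942.741296 = 16.202444
y = (83.220·-366.139202 − 980.894076·-20.464) / -1942.741296 = 5.351761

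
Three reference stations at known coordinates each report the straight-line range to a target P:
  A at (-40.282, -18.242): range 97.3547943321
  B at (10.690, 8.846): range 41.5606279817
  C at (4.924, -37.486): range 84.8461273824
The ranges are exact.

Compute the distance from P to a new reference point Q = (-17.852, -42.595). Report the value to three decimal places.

100.015

eq1: (x + 40.282)² + (y + 18.242)² = 97.3547943321²
eq2: (x − 10.690)² + (y − 8.846)² = 41.5606279817²
eq3: (x − 4.924)² + (y + 37.486)² = 84.8461273824²
eq2−eq3, eq2−eq1 (x²,y² cancel):
  -11.532·x − 92.664·y = -4234.661378
  -101.944·x − 54.176·y = -5987.787909
det = -11.532·-54.176 − -92.664·-101.944 = -8821.781184
x = (-4234.661378·-54.176 − -92.664·-5987.787909) / -8821.781184 = 36.889984
y = (-11.532·-5987.787909 − -4234.661378·-101.944) / -8821.781184 = 41.108155
|P − Q| = √((36.889984 − -17.852)² + (41.108155 − -42.595)²) = 100.014514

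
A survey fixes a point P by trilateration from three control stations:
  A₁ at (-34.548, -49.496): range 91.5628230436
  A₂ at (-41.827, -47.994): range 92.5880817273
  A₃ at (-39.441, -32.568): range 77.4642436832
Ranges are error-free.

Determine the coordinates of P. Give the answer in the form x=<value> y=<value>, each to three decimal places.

x=-7.334 y=37.929

eq1: (x + 34.548)² + (y + 49.496)² = 91.5628230436²
eq2: (x + 41.827)² + (y + 47.994)² = 92.5880817273²
eq3: (x + 39.441)² + (y + 32.568)² = 77.4642436832²
eq3−eq2, eq3−eq1 (x²,y² cancel):
  -4.772·x − 30.852·y = -1135.188969
  9.786·x − 33.856·y = -1355.890299
det = -4.772·-33.856 − -30.852·9.786 = 463.478504
x = (-1135.188969·-33.856 − -30.852·-1355.890299) / 463.478504 = -7.333608
y = (-4.772·-1355.890299 − -1135.188969·9.786) / 463.478504 = 37.928982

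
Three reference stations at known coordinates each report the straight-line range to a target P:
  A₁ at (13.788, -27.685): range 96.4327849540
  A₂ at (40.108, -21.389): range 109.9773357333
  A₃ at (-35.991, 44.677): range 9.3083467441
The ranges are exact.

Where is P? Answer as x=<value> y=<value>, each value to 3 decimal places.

x=-43.895 y=49.593

eq1: (x − 13.788)² + (y + 27.685)² = 96.4327849540²
eq2: (x − 40.108)² + (y + 21.389)² = 109.9773357333²
eq3: (x + 35.991)² + (y − 44.677)² = 9.3083467441²
eq3−eq2, eq3−eq1 (x²,y² cancel):
  152.198·x − 132.132·y = -13233.614481
  99.558·x − 144.724·y = -11547.454936
det = 152.198·-144.724 − -132.132·99.558 = -8871.905696
x = (-13233.614481·-144.724 − -132.132·-11547.454936) / -8871.905696 = -43.895113
y = (152.198·-11547.454936 − -13233.614481·99.558) / -8871.905696 = 49.593331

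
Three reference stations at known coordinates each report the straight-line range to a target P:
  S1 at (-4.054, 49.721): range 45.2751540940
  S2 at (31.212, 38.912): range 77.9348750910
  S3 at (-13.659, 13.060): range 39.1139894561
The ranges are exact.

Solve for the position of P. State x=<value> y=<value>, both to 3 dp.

x=-46.579 y=34.183

eq1: (x + 4.054)² + (y − 49.721)² = 45.2751540940²
eq2: (x − 31.212)² + (y − 38.912)² = 77.9348750910²
eq3: (x + 13.659)² + (y − 13.060)² = 39.1139894561²
eq1−eq2, eq1−eq3 (x²,y² cancel):
  70.532·x − 21.618·y = -4024.285246
  -19.210·x − 73.322·y = -1611.545469
det = 70.532·-73.322 − -21.618·-19.210 = -5586.829084
x = (-4024.285246·-73.322 − -21.618·-1611.545469) / -5586.829084 = -46.579240
y = (70.532·-1611.545469 − -4024.285246·-19.210) / -5586.829084 = 34.182546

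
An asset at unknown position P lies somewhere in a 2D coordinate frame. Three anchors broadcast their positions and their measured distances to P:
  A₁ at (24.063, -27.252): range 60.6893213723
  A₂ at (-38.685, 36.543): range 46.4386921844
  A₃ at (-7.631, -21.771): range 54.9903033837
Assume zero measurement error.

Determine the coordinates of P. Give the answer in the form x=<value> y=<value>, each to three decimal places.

eq1: (x − 24.063)² + (y + 27.252)² = 60.6893213723²
eq2: (x + 38.685)² + (y − 36.543)² = 46.4386921844²
eq3: (x + 7.631)² + (y + 21.771)² = 54.9903033837²
eq2−eq3, eq2−eq1 (x²,y² cancel):
  62.108·x − 116.628·y = -3167.092806
  125.496·x − 127.590·y = -3036.862198
det = 62.108·-127.590 − -116.628·125.496 = 6711.987768
x = (-3167.092806·-127.590 − -116.628·-3036.862198) / 6711.987768 = 7.435384
y = (62.108·-3036.862198 − -3167.092806·125.496) / 6711.987768 = 31.115081

x=7.435 y=31.115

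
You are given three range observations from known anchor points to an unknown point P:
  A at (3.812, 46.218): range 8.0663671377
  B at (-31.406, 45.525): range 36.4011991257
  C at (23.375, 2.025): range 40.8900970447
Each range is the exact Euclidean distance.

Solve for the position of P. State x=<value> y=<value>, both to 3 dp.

eq1: (x − 3.812)² + (y − 46.218)² = 8.0663671377²
eq2: (x + 31.406)² + (y − 45.525)² = 36.4011991257²
eq3: (x − 23.375)² + (y − 2.025)² = 40.8900970447²
eq3−eq2, eq3−eq1 (x²,y² cancel):
  -109.562·x + 87.000·y = 2855.323950
  -39.126·x + 88.386·y = 3207.077376
det = -109.562·88.386 − 87.000·-39.126 = -6279.784932
x = (2855.323950·88.386 − 87.000·3207.077376) / -6279.784932 = 4.242991
y = (-109.562·3207.077376 − 2855.323950·-39.126) / -6279.784932 = 38.163155

x=4.243 y=38.163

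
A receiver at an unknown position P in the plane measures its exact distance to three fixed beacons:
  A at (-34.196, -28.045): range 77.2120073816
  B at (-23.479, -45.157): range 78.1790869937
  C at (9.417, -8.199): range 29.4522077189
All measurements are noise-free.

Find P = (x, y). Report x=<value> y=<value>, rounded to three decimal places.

eq1: (x + 34.196)² + (y + 28.045)² = 77.2120073816²
eq2: (x + 23.479)² + (y + 45.157)² = 78.1790869937²
eq3: (x − 9.417)² + (y + 8.199)² = 29.4522077189²
eq2−eq1, eq2−eq3 (x²,y² cancel):
  -21.434·x + 34.224·y = -484.254090
  65.792·x + 73.916·y = 2810.022504
det = -21.434·73.916 − 34.224·65.792 = -3835.980952
x = (-484.254090·73.916 − 34.224·2810.022504) / -3835.980952 = 34.401718
y = (-21.434·2810.022504 − -484.254090·65.792) / -3835.980952 = 7.395756

x=34.402 y=7.396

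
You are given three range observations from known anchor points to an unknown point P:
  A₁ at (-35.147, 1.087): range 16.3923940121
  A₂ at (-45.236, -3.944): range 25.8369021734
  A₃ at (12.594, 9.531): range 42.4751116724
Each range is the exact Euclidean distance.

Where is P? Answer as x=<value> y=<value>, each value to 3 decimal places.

eq1: (x + 35.147)² + (y − 1.087)² = 16.3923940121²
eq2: (x + 45.236)² + (y + 3.944)² = 25.8369021734²
eq3: (x − 12.594)² + (y − 9.531)² = 42.4751116724²
eq3−eq1, eq3−eq2 (x²,y² cancel):
  -95.482·x − 16.888·y = 2522.468911
  -115.660·x − 26.950·y = 2948.991633
det = -95.482·-26.950 − -16.888·-115.660 = 619.973820
x = (2522.468911·-26.950 − -16.888·2948.991633) / 619.973820 = -29.320539
y = (-95.482·2948.991633 − 2522.468911·-115.660) / 619.973820 = 16.408975

x=-29.321 y=16.409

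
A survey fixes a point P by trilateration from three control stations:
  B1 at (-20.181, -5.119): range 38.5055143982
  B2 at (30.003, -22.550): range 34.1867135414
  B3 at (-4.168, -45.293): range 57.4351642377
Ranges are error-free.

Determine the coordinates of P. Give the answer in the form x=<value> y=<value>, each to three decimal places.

eq1: (x + 20.181)² + (y + 5.119)² = 38.5055143982²
eq2: (x − 30.003)² + (y + 22.550)² = 34.1867135414²
eq3: (x + 4.168)² + (y + 45.293)² = 57.4351642377²
eq2−eq1, eq2−eq3 (x²,y² cancel):
  -100.368·x + 34.862·y = -1289.148843
  -68.342·x − 45.486·y = -1469.921144
det = -100.368·-45.486 − 34.862·-68.342 = 6947.877652
x = (-1289.148843·-45.486 − 34.862·-1469.921144) / 6947.877652 = 15.815278
y = (-100.368·-1469.921144 − -1289.148843·-68.342) / 6947.877652 = 8.553696

x=15.815 y=8.554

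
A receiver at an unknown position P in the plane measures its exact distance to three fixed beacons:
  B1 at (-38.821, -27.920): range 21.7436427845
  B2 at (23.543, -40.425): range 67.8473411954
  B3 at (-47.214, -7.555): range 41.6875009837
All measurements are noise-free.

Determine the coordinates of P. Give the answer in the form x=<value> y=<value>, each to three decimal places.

x=-43.748 y=-49.098

eq1: (x + 38.821)² + (y + 27.920)² = 21.7436427845²
eq2: (x − 23.543)² + (y + 40.425)² = 67.8473411954²
eq3: (x + 47.214)² + (y + 7.555)² = 41.6875009837²
eq2−eq3, eq2−eq1 (x²,y² cancel):
  -141.514·x + 65.740·y = 2963.200316
  -124.728·x + 25.010·y = 4228.618673
det = -141.514·25.010 − 65.740·-124.728 = 4660.353580
x = (2963.200316·25.010 − 65.740·4228.618673) / 4660.353580 = -43.747700
y = (-141.514·4228.618673 − 2963.200316·-124.728) / 4660.353580 = -49.098140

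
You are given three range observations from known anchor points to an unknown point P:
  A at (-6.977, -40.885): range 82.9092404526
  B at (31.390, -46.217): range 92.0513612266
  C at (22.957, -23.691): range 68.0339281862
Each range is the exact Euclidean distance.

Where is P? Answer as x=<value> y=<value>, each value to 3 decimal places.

x=3.168 y=41.401

eq1: (x + 6.977)² + (y + 40.885)² = 82.9092404526²
eq2: (x − 31.390)² + (y + 46.217)² = 92.0513612266²
eq3: (x − 22.957)² + (y + 23.691)² = 68.0339281862²
eq3−eq1, eq3−eq2 (x²,y² cancel):
  -59.868·x − 34.388·y = -1613.352344
  16.866·x − 45.052·y = -1811.781860
det = -59.868·-45.052 − -34.388·16.866 = 3277.161144
x = (-1613.352344·-45.052 − -34.388·-1811.781860) / 3277.161144 = 3.167740
y = (-59.868·-1811.781860 − -1613.352344·16.866) / 3277.161144 = 41.401247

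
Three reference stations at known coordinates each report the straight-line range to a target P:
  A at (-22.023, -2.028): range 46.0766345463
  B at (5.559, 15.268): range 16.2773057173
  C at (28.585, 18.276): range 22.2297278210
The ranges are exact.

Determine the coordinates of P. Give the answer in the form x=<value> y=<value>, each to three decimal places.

x=10.255 y=30.853

eq1: (x + 22.023)² + (y + 2.028)² = 46.0766345463²
eq2: (x − 5.559)² + (y − 15.268)² = 16.2773057173²
eq3: (x − 28.585)² + (y − 18.276)² = 22.2297278210²
eq2−eq3, eq2−eq1 (x²,y² cancel):
  46.052·x + 6.016·y = 657.889978
  -55.164·x − 34.592·y = -1632.994562
det = 46.052·-34.592 − 6.016·-55.164 = -1261.164160
x = (657.889978·-34.592 − 6.016·-1632.994562) / -1261.164160 = 10.255314
y = (46.052·-1632.994562 − 657.889978·-55.164) / -1261.164160 = 30.853099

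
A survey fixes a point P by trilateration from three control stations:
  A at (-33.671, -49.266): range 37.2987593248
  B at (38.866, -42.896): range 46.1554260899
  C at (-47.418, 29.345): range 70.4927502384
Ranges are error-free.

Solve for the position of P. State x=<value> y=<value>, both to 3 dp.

x=-4.228 y=-26.368

eq1: (x + 33.671)² + (y + 49.266)² = 37.2987593248²
eq2: (x − 38.866)² + (y + 42.896)² = 46.1554260899²
eq3: (x + 47.418)² + (y − 29.345)² = 70.4927502384²
eq2−eq1, eq2−eq3 (x²,y² cancel):
  -145.074·x − 12.740·y = 949.368135
  -172.568·x + 144.482·y = -3079.941502
det = -145.074·144.482 − -12.740·-172.568 = -23159.097988
x = (949.368135·144.482 − -12.740·-3079.941502) / -23159.097988 = -4.228496
y = (-145.074·-3079.941502 − 949.368135·-172.568) / -23159.097988 = -26.367607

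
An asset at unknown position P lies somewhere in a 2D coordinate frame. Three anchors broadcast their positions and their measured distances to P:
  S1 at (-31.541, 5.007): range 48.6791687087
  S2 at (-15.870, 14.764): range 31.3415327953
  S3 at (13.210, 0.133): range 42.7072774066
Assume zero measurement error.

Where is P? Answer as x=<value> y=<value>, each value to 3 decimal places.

eq1: (x + 31.541)² + (y − 5.007)² = 48.6791687087²
eq2: (x + 15.870)² + (y − 14.764)² = 31.3415327953²
eq3: (x − 13.210)² + (y − 0.133)² = 42.7072774066²
eq3−eq2, eq3−eq1 (x²,y² cancel):
  -58.160·x + 29.262·y = 1136.930673
  -89.502·x + 9.748·y = 299.633018
det = -58.160·9.748 − 29.262·-89.502 = 2052.063844
x = (1136.930673·9.748 − 29.262·299.633018) / 2052.063844 = 1.128103
y = (-58.160·299.633018 − 1136.930673·-89.502) / 2052.063844 = 41.095657

x=1.128 y=41.096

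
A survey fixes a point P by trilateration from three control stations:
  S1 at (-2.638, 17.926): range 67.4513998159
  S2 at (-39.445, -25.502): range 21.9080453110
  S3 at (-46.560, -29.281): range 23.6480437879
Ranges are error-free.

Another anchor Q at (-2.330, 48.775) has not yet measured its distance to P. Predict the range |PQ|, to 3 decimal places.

96.766

eq1: (x + 2.638)² + (y − 17.926)² = 67.4513998159²
eq2: (x + 39.445)² + (y + 25.502)² = 21.9080453110²
eq3: (x + 46.560)² + (y + 29.281)² = 23.6480437879²
eq3−eq2, eq3−eq1 (x²,y² cancel):
  14.230·x + 7.558·y = -739.683006
  87.844·x + 94.414·y = -6687.371403
det = 14.230·94.414 − 7.558·87.844 = 679.586268
x = (-739.683006·94.414 − 7.558·-6687.371403) / 679.586268 = -28.389741
y = (14.230·-6687.371403 − -739.683006·87.844) / 679.586268 = -44.416114
|P − Q| = √((-28.389741 − -2.330)² + (-44.416114 − 48.775)²) = 96.766181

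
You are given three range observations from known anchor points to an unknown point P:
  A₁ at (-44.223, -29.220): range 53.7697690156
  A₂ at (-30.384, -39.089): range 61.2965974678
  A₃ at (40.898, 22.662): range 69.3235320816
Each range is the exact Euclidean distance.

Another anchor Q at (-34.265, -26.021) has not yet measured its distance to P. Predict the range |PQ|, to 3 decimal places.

eq1: (x + 44.223)² + (y + 29.220)² = 53.7697690156²
eq2: (x + 30.384)² + (y + 39.089)² = 61.2965974678²
eq3: (x − 40.898)² + (y − 22.662)² = 69.3235320816²
eq1−eq3, eq1−eq2 (x²,y² cancel):
  170.242·x + 103.764·y = -2537.833521
  27.678·x − 19.738·y = -1224.429553
det = 170.242·-19.738 − 103.764·27.678 = -6232.216588
x = (-2537.833521·-19.738 − 103.764·-1224.429553) / -6232.216588 = -28.423830
y = (170.242·-1224.429553 − -2537.833521·27.678) / -6232.216588 = 22.176248
|P − Q| = √((-28.423830 − -34.265)² + (22.176248 − -26.021)²) = 48.549912

48.550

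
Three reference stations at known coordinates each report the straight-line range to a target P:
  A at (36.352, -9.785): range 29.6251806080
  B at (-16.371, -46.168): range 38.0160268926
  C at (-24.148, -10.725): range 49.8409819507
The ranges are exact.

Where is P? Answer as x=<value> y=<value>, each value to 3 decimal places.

eq1: (x − 36.352)² + (y + 9.785)² = 29.6251806080²
eq2: (x + 16.371)² + (y + 46.168)² = 38.0160268926²
eq3: (x + 24.148)² + (y + 10.725)² = 49.8409819507²
eq3−eq1, eq3−eq2 (x²,y² cancel):
  121.000·x + 1.880·y = 2325.534756
  15.554·x − 70.886·y = 2740.247517
det = 121.000·-70.886 − 1.880·15.554 = -8606.447520
x = (2325.534756·-70.886 − 1.880·2740.247517) / -8606.447520 = 19.752578
y = (121.000·2740.247517 − 2325.534756·15.554) / -8606.447520 = -34.322940

x=19.753 y=-34.323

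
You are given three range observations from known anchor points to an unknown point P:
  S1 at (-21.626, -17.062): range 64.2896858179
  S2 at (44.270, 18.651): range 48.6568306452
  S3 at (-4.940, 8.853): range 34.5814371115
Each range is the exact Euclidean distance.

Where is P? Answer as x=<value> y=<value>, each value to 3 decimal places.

x=1.991 y=42.733

eq1: (x + 21.626)² + (y + 17.062)² = 64.2896858179²
eq2: (x − 44.270)² + (y − 18.651)² = 48.6568306452²
eq3: (x + 4.940)² + (y − 8.853)² = 34.5814371115²
eq1−eq2, eq1−eq3 (x²,y² cancel):
  131.792·x + 71.426·y = 3314.573515
  33.372·x + 51.830·y = 2281.271399
det = 131.792·51.830 − 71.426·33.372 = 4447.150888
x = (3314.573515·51.830 − 71.426·2281.271399) / 4447.150888 = 1.990545
y = (131.792·2281.271399 − 3314.573515·33.372) / 4447.150888 = 42.732837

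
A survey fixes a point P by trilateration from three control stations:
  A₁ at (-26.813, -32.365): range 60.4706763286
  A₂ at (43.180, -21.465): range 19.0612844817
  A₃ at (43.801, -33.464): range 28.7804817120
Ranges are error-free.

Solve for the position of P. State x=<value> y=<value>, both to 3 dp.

x=28.896 y=-8.844

eq1: (x + 26.813)² + (y + 32.365)² = 60.4706763286²
eq2: (x − 43.180)² + (y + 21.465)² = 19.0612844817²
eq3: (x − 43.801)² + (y + 33.464)² = 28.7804817120²
eq1−eq2, eq1−eq3 (x²,y² cancel):
  139.986·x + 21.800·y = 3852.198561
  141.228·x − 2.198·y = 4100.323271
det = 139.986·-2.198 − 21.800·141.228 = -3386.459628
x = (3852.198561·-2.198 − 21.800·4100.323271) / -3386.459628 = 28.895717
y = (139.986·4100.323271 − 3852.198561·141.228) / -3386.459628 = -8.843913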